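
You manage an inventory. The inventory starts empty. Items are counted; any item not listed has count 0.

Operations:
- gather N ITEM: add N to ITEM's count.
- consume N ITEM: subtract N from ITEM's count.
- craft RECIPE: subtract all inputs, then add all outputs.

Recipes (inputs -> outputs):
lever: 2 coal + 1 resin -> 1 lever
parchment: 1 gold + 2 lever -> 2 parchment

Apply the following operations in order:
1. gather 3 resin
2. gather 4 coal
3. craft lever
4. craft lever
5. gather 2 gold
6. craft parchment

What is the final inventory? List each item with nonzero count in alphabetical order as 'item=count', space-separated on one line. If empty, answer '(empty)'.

Answer: gold=1 parchment=2 resin=1

Derivation:
After 1 (gather 3 resin): resin=3
After 2 (gather 4 coal): coal=4 resin=3
After 3 (craft lever): coal=2 lever=1 resin=2
After 4 (craft lever): lever=2 resin=1
After 5 (gather 2 gold): gold=2 lever=2 resin=1
After 6 (craft parchment): gold=1 parchment=2 resin=1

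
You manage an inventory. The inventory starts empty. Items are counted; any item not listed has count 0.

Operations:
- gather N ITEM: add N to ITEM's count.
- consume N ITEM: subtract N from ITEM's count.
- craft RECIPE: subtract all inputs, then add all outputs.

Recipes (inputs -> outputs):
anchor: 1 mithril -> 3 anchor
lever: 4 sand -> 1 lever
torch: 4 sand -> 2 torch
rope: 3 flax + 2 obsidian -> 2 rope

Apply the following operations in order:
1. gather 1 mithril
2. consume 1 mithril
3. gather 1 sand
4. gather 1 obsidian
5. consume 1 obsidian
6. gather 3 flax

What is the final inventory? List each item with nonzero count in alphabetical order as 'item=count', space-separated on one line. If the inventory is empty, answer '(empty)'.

After 1 (gather 1 mithril): mithril=1
After 2 (consume 1 mithril): (empty)
After 3 (gather 1 sand): sand=1
After 4 (gather 1 obsidian): obsidian=1 sand=1
After 5 (consume 1 obsidian): sand=1
After 6 (gather 3 flax): flax=3 sand=1

Answer: flax=3 sand=1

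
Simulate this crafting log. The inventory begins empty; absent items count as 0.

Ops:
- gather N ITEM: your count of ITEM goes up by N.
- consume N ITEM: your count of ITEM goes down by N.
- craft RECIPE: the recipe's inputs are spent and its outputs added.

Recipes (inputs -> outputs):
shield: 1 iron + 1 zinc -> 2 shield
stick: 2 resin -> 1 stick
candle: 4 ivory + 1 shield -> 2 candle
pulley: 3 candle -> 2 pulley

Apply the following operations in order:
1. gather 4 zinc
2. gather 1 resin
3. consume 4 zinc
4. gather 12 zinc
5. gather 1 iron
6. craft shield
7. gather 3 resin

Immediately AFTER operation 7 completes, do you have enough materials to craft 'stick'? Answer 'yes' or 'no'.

Answer: yes

Derivation:
After 1 (gather 4 zinc): zinc=4
After 2 (gather 1 resin): resin=1 zinc=4
After 3 (consume 4 zinc): resin=1
After 4 (gather 12 zinc): resin=1 zinc=12
After 5 (gather 1 iron): iron=1 resin=1 zinc=12
After 6 (craft shield): resin=1 shield=2 zinc=11
After 7 (gather 3 resin): resin=4 shield=2 zinc=11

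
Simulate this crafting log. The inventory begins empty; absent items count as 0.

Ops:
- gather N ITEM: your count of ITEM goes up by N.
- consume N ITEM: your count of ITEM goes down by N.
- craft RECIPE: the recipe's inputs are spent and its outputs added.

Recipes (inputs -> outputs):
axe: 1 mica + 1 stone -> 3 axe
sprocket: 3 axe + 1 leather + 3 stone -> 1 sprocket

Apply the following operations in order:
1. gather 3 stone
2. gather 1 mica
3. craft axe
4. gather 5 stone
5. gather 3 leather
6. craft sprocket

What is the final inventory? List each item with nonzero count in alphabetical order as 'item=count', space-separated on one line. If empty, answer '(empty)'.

Answer: leather=2 sprocket=1 stone=4

Derivation:
After 1 (gather 3 stone): stone=3
After 2 (gather 1 mica): mica=1 stone=3
After 3 (craft axe): axe=3 stone=2
After 4 (gather 5 stone): axe=3 stone=7
After 5 (gather 3 leather): axe=3 leather=3 stone=7
After 6 (craft sprocket): leather=2 sprocket=1 stone=4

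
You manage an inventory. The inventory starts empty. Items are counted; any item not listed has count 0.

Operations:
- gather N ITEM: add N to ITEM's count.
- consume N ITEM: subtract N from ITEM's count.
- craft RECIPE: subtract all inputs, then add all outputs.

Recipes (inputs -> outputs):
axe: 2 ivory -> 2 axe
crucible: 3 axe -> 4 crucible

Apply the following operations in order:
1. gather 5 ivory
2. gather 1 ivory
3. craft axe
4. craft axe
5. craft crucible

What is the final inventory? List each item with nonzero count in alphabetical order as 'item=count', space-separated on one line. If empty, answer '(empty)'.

After 1 (gather 5 ivory): ivory=5
After 2 (gather 1 ivory): ivory=6
After 3 (craft axe): axe=2 ivory=4
After 4 (craft axe): axe=4 ivory=2
After 5 (craft crucible): axe=1 crucible=4 ivory=2

Answer: axe=1 crucible=4 ivory=2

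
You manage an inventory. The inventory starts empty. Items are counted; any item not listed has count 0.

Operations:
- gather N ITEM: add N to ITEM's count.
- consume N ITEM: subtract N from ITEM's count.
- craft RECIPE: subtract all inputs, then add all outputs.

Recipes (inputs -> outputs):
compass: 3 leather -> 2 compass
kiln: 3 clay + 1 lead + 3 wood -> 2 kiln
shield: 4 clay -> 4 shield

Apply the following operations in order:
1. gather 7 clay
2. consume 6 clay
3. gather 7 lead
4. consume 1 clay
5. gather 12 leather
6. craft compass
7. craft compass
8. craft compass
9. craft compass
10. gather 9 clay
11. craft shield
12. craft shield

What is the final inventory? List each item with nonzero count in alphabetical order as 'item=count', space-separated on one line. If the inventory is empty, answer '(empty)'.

Answer: clay=1 compass=8 lead=7 shield=8

Derivation:
After 1 (gather 7 clay): clay=7
After 2 (consume 6 clay): clay=1
After 3 (gather 7 lead): clay=1 lead=7
After 4 (consume 1 clay): lead=7
After 5 (gather 12 leather): lead=7 leather=12
After 6 (craft compass): compass=2 lead=7 leather=9
After 7 (craft compass): compass=4 lead=7 leather=6
After 8 (craft compass): compass=6 lead=7 leather=3
After 9 (craft compass): compass=8 lead=7
After 10 (gather 9 clay): clay=9 compass=8 lead=7
After 11 (craft shield): clay=5 compass=8 lead=7 shield=4
After 12 (craft shield): clay=1 compass=8 lead=7 shield=8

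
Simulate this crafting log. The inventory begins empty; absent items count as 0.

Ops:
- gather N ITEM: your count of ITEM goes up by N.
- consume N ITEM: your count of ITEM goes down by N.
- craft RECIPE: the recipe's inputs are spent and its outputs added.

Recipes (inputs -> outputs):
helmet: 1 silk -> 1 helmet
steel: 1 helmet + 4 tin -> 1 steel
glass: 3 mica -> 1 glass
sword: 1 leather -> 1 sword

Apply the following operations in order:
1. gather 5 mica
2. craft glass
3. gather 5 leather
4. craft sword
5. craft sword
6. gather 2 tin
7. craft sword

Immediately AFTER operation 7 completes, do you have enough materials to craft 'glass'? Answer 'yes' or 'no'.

Answer: no

Derivation:
After 1 (gather 5 mica): mica=5
After 2 (craft glass): glass=1 mica=2
After 3 (gather 5 leather): glass=1 leather=5 mica=2
After 4 (craft sword): glass=1 leather=4 mica=2 sword=1
After 5 (craft sword): glass=1 leather=3 mica=2 sword=2
After 6 (gather 2 tin): glass=1 leather=3 mica=2 sword=2 tin=2
After 7 (craft sword): glass=1 leather=2 mica=2 sword=3 tin=2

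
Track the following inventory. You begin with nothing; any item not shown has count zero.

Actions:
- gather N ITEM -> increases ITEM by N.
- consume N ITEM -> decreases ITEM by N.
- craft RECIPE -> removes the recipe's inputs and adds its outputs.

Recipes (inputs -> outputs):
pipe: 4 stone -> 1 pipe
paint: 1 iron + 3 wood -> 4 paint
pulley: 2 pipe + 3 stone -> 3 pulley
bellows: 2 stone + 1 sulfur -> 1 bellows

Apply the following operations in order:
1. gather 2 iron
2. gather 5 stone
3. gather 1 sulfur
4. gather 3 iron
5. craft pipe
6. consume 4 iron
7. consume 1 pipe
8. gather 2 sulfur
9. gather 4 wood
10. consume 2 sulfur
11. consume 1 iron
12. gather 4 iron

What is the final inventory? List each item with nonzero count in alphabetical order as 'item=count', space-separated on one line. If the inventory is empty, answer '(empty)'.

After 1 (gather 2 iron): iron=2
After 2 (gather 5 stone): iron=2 stone=5
After 3 (gather 1 sulfur): iron=2 stone=5 sulfur=1
After 4 (gather 3 iron): iron=5 stone=5 sulfur=1
After 5 (craft pipe): iron=5 pipe=1 stone=1 sulfur=1
After 6 (consume 4 iron): iron=1 pipe=1 stone=1 sulfur=1
After 7 (consume 1 pipe): iron=1 stone=1 sulfur=1
After 8 (gather 2 sulfur): iron=1 stone=1 sulfur=3
After 9 (gather 4 wood): iron=1 stone=1 sulfur=3 wood=4
After 10 (consume 2 sulfur): iron=1 stone=1 sulfur=1 wood=4
After 11 (consume 1 iron): stone=1 sulfur=1 wood=4
After 12 (gather 4 iron): iron=4 stone=1 sulfur=1 wood=4

Answer: iron=4 stone=1 sulfur=1 wood=4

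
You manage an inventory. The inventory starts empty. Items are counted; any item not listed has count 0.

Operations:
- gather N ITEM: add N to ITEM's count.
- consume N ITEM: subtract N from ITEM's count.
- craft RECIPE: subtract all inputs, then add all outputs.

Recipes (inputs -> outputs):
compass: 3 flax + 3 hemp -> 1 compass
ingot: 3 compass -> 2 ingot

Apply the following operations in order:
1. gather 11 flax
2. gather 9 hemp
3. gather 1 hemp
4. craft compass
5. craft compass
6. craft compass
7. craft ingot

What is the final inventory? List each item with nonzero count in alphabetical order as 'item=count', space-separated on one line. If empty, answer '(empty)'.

After 1 (gather 11 flax): flax=11
After 2 (gather 9 hemp): flax=11 hemp=9
After 3 (gather 1 hemp): flax=11 hemp=10
After 4 (craft compass): compass=1 flax=8 hemp=7
After 5 (craft compass): compass=2 flax=5 hemp=4
After 6 (craft compass): compass=3 flax=2 hemp=1
After 7 (craft ingot): flax=2 hemp=1 ingot=2

Answer: flax=2 hemp=1 ingot=2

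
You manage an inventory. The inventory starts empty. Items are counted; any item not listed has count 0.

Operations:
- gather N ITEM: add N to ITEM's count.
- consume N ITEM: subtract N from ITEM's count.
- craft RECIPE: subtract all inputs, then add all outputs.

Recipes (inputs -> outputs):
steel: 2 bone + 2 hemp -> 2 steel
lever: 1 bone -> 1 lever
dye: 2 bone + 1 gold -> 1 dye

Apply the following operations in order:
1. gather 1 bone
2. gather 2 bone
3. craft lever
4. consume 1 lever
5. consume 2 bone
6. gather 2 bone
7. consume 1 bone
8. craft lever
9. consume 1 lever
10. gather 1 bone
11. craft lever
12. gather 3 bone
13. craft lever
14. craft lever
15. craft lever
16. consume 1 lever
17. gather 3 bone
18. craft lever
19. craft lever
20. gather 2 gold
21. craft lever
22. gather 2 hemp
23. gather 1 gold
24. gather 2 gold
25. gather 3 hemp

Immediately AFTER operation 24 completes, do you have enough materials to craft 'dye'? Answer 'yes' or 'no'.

After 1 (gather 1 bone): bone=1
After 2 (gather 2 bone): bone=3
After 3 (craft lever): bone=2 lever=1
After 4 (consume 1 lever): bone=2
After 5 (consume 2 bone): (empty)
After 6 (gather 2 bone): bone=2
After 7 (consume 1 bone): bone=1
After 8 (craft lever): lever=1
After 9 (consume 1 lever): (empty)
After 10 (gather 1 bone): bone=1
After 11 (craft lever): lever=1
After 12 (gather 3 bone): bone=3 lever=1
After 13 (craft lever): bone=2 lever=2
After 14 (craft lever): bone=1 lever=3
After 15 (craft lever): lever=4
After 16 (consume 1 lever): lever=3
After 17 (gather 3 bone): bone=3 lever=3
After 18 (craft lever): bone=2 lever=4
After 19 (craft lever): bone=1 lever=5
After 20 (gather 2 gold): bone=1 gold=2 lever=5
After 21 (craft lever): gold=2 lever=6
After 22 (gather 2 hemp): gold=2 hemp=2 lever=6
After 23 (gather 1 gold): gold=3 hemp=2 lever=6
After 24 (gather 2 gold): gold=5 hemp=2 lever=6

Answer: no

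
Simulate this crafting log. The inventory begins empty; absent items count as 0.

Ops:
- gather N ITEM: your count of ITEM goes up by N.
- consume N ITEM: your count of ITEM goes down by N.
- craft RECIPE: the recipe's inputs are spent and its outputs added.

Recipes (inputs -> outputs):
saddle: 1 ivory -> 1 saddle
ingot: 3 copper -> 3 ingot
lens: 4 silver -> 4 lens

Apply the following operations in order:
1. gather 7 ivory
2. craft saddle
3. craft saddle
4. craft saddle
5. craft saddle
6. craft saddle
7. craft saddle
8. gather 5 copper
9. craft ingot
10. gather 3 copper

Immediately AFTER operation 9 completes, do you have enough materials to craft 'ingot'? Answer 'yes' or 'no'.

After 1 (gather 7 ivory): ivory=7
After 2 (craft saddle): ivory=6 saddle=1
After 3 (craft saddle): ivory=5 saddle=2
After 4 (craft saddle): ivory=4 saddle=3
After 5 (craft saddle): ivory=3 saddle=4
After 6 (craft saddle): ivory=2 saddle=5
After 7 (craft saddle): ivory=1 saddle=6
After 8 (gather 5 copper): copper=5 ivory=1 saddle=6
After 9 (craft ingot): copper=2 ingot=3 ivory=1 saddle=6

Answer: no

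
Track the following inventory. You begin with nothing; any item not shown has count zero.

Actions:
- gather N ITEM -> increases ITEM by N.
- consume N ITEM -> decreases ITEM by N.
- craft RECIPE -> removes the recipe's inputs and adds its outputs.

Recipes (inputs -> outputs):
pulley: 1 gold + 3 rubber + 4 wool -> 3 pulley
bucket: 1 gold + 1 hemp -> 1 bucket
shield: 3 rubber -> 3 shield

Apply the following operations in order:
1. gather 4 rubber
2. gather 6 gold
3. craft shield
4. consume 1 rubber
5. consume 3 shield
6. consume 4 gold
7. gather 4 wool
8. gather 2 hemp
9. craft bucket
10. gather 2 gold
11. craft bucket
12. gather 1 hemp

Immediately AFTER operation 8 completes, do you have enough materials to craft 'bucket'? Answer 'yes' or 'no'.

After 1 (gather 4 rubber): rubber=4
After 2 (gather 6 gold): gold=6 rubber=4
After 3 (craft shield): gold=6 rubber=1 shield=3
After 4 (consume 1 rubber): gold=6 shield=3
After 5 (consume 3 shield): gold=6
After 6 (consume 4 gold): gold=2
After 7 (gather 4 wool): gold=2 wool=4
After 8 (gather 2 hemp): gold=2 hemp=2 wool=4

Answer: yes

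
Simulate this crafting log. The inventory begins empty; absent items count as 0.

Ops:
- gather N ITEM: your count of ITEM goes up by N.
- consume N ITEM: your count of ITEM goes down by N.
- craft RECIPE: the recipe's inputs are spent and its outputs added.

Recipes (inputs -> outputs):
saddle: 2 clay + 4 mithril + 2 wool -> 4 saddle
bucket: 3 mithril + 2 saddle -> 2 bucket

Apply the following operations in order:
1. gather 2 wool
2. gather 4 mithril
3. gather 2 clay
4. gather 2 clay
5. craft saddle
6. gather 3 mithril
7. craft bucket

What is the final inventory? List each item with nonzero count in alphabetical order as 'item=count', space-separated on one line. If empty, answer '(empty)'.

Answer: bucket=2 clay=2 saddle=2

Derivation:
After 1 (gather 2 wool): wool=2
After 2 (gather 4 mithril): mithril=4 wool=2
After 3 (gather 2 clay): clay=2 mithril=4 wool=2
After 4 (gather 2 clay): clay=4 mithril=4 wool=2
After 5 (craft saddle): clay=2 saddle=4
After 6 (gather 3 mithril): clay=2 mithril=3 saddle=4
After 7 (craft bucket): bucket=2 clay=2 saddle=2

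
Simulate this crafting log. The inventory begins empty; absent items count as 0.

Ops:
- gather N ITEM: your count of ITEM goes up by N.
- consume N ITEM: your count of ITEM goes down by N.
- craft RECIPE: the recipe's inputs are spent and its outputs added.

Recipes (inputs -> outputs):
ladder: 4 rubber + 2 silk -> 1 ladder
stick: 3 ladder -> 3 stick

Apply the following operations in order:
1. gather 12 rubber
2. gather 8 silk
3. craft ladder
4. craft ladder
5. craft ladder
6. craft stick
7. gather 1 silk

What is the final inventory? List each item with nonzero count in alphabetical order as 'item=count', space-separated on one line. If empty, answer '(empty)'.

Answer: silk=3 stick=3

Derivation:
After 1 (gather 12 rubber): rubber=12
After 2 (gather 8 silk): rubber=12 silk=8
After 3 (craft ladder): ladder=1 rubber=8 silk=6
After 4 (craft ladder): ladder=2 rubber=4 silk=4
After 5 (craft ladder): ladder=3 silk=2
After 6 (craft stick): silk=2 stick=3
After 7 (gather 1 silk): silk=3 stick=3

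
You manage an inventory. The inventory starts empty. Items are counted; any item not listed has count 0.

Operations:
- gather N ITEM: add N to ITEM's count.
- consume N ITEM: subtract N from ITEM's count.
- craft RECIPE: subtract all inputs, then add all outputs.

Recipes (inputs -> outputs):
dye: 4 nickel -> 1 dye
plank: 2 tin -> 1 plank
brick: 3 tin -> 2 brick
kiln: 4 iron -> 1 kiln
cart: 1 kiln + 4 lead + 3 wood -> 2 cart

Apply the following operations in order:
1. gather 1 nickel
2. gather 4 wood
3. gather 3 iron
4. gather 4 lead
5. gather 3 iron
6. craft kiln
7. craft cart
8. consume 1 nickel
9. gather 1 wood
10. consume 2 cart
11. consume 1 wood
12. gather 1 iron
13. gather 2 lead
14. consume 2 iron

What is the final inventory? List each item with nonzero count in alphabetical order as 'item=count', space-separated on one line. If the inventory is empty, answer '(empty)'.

Answer: iron=1 lead=2 wood=1

Derivation:
After 1 (gather 1 nickel): nickel=1
After 2 (gather 4 wood): nickel=1 wood=4
After 3 (gather 3 iron): iron=3 nickel=1 wood=4
After 4 (gather 4 lead): iron=3 lead=4 nickel=1 wood=4
After 5 (gather 3 iron): iron=6 lead=4 nickel=1 wood=4
After 6 (craft kiln): iron=2 kiln=1 lead=4 nickel=1 wood=4
After 7 (craft cart): cart=2 iron=2 nickel=1 wood=1
After 8 (consume 1 nickel): cart=2 iron=2 wood=1
After 9 (gather 1 wood): cart=2 iron=2 wood=2
After 10 (consume 2 cart): iron=2 wood=2
After 11 (consume 1 wood): iron=2 wood=1
After 12 (gather 1 iron): iron=3 wood=1
After 13 (gather 2 lead): iron=3 lead=2 wood=1
After 14 (consume 2 iron): iron=1 lead=2 wood=1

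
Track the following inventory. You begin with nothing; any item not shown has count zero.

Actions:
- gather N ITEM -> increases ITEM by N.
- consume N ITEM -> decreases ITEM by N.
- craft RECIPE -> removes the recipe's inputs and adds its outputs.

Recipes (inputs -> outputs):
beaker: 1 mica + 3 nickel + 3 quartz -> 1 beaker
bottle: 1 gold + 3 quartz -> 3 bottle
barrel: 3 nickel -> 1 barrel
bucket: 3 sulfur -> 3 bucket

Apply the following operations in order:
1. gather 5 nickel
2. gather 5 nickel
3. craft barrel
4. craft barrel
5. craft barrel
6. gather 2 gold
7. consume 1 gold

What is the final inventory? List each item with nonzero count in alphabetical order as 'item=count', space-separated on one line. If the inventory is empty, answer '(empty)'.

After 1 (gather 5 nickel): nickel=5
After 2 (gather 5 nickel): nickel=10
After 3 (craft barrel): barrel=1 nickel=7
After 4 (craft barrel): barrel=2 nickel=4
After 5 (craft barrel): barrel=3 nickel=1
After 6 (gather 2 gold): barrel=3 gold=2 nickel=1
After 7 (consume 1 gold): barrel=3 gold=1 nickel=1

Answer: barrel=3 gold=1 nickel=1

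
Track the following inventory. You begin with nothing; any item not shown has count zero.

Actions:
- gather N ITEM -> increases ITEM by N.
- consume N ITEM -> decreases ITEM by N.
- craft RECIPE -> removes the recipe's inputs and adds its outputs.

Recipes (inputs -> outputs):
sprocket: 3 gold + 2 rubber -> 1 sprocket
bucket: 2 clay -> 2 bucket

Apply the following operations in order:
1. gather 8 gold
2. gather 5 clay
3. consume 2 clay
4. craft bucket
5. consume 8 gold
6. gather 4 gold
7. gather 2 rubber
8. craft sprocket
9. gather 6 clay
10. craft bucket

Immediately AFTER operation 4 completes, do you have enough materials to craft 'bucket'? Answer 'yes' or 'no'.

After 1 (gather 8 gold): gold=8
After 2 (gather 5 clay): clay=5 gold=8
After 3 (consume 2 clay): clay=3 gold=8
After 4 (craft bucket): bucket=2 clay=1 gold=8

Answer: no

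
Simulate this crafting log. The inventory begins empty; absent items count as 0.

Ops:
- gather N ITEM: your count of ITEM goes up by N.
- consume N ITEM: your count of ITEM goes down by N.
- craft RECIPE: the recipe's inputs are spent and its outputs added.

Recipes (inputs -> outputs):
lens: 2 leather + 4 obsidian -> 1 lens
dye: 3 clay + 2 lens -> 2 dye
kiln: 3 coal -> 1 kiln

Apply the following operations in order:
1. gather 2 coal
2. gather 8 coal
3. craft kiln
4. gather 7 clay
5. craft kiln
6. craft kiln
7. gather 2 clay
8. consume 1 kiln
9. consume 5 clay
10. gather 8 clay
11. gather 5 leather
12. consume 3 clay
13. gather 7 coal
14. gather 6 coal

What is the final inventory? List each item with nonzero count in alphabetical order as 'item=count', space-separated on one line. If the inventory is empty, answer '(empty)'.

After 1 (gather 2 coal): coal=2
After 2 (gather 8 coal): coal=10
After 3 (craft kiln): coal=7 kiln=1
After 4 (gather 7 clay): clay=7 coal=7 kiln=1
After 5 (craft kiln): clay=7 coal=4 kiln=2
After 6 (craft kiln): clay=7 coal=1 kiln=3
After 7 (gather 2 clay): clay=9 coal=1 kiln=3
After 8 (consume 1 kiln): clay=9 coal=1 kiln=2
After 9 (consume 5 clay): clay=4 coal=1 kiln=2
After 10 (gather 8 clay): clay=12 coal=1 kiln=2
After 11 (gather 5 leather): clay=12 coal=1 kiln=2 leather=5
After 12 (consume 3 clay): clay=9 coal=1 kiln=2 leather=5
After 13 (gather 7 coal): clay=9 coal=8 kiln=2 leather=5
After 14 (gather 6 coal): clay=9 coal=14 kiln=2 leather=5

Answer: clay=9 coal=14 kiln=2 leather=5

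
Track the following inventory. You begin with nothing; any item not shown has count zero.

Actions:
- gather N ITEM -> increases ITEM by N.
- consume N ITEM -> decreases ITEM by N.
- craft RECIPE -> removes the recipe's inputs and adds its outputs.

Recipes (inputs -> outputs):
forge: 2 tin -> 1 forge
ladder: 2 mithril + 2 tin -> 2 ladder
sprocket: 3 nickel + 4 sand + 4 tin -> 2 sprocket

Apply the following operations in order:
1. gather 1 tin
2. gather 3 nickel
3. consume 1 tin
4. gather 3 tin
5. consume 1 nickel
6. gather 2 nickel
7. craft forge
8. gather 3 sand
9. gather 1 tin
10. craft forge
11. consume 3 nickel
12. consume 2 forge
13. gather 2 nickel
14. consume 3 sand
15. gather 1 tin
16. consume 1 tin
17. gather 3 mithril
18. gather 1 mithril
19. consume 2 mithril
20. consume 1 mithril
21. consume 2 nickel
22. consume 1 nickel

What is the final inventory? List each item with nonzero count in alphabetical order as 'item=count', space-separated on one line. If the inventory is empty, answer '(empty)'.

Answer: mithril=1

Derivation:
After 1 (gather 1 tin): tin=1
After 2 (gather 3 nickel): nickel=3 tin=1
After 3 (consume 1 tin): nickel=3
After 4 (gather 3 tin): nickel=3 tin=3
After 5 (consume 1 nickel): nickel=2 tin=3
After 6 (gather 2 nickel): nickel=4 tin=3
After 7 (craft forge): forge=1 nickel=4 tin=1
After 8 (gather 3 sand): forge=1 nickel=4 sand=3 tin=1
After 9 (gather 1 tin): forge=1 nickel=4 sand=3 tin=2
After 10 (craft forge): forge=2 nickel=4 sand=3
After 11 (consume 3 nickel): forge=2 nickel=1 sand=3
After 12 (consume 2 forge): nickel=1 sand=3
After 13 (gather 2 nickel): nickel=3 sand=3
After 14 (consume 3 sand): nickel=3
After 15 (gather 1 tin): nickel=3 tin=1
After 16 (consume 1 tin): nickel=3
After 17 (gather 3 mithril): mithril=3 nickel=3
After 18 (gather 1 mithril): mithril=4 nickel=3
After 19 (consume 2 mithril): mithril=2 nickel=3
After 20 (consume 1 mithril): mithril=1 nickel=3
After 21 (consume 2 nickel): mithril=1 nickel=1
After 22 (consume 1 nickel): mithril=1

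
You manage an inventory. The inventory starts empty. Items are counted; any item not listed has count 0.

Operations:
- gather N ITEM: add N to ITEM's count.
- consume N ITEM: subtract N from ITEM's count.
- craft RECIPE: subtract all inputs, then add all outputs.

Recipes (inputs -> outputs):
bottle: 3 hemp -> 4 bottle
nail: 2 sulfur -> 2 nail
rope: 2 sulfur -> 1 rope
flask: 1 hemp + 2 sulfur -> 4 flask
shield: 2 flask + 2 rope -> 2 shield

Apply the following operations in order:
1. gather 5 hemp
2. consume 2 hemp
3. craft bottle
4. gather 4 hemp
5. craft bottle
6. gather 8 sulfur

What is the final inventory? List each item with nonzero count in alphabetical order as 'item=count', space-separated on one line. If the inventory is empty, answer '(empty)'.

After 1 (gather 5 hemp): hemp=5
After 2 (consume 2 hemp): hemp=3
After 3 (craft bottle): bottle=4
After 4 (gather 4 hemp): bottle=4 hemp=4
After 5 (craft bottle): bottle=8 hemp=1
After 6 (gather 8 sulfur): bottle=8 hemp=1 sulfur=8

Answer: bottle=8 hemp=1 sulfur=8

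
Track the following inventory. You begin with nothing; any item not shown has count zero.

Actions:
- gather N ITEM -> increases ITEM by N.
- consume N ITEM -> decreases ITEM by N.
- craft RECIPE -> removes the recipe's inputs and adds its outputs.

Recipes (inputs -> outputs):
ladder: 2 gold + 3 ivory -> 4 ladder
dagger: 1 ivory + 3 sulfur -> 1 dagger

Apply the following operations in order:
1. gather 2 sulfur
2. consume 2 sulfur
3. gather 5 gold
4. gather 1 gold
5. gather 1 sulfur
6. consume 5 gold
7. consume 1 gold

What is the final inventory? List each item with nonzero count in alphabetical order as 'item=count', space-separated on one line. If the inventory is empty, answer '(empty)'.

Answer: sulfur=1

Derivation:
After 1 (gather 2 sulfur): sulfur=2
After 2 (consume 2 sulfur): (empty)
After 3 (gather 5 gold): gold=5
After 4 (gather 1 gold): gold=6
After 5 (gather 1 sulfur): gold=6 sulfur=1
After 6 (consume 5 gold): gold=1 sulfur=1
After 7 (consume 1 gold): sulfur=1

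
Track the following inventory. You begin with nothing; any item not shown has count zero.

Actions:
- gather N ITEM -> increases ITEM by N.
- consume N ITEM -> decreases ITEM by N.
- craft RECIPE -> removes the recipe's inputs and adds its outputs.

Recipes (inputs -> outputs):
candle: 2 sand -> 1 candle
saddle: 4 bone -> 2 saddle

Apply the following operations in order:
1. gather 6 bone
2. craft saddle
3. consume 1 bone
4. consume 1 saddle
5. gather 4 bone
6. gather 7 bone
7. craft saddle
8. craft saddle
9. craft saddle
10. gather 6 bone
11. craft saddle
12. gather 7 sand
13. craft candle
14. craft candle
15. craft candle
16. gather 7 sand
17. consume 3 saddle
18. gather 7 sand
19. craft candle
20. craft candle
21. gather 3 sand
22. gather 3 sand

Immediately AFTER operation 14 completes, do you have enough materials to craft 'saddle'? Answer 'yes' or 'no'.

After 1 (gather 6 bone): bone=6
After 2 (craft saddle): bone=2 saddle=2
After 3 (consume 1 bone): bone=1 saddle=2
After 4 (consume 1 saddle): bone=1 saddle=1
After 5 (gather 4 bone): bone=5 saddle=1
After 6 (gather 7 bone): bone=12 saddle=1
After 7 (craft saddle): bone=8 saddle=3
After 8 (craft saddle): bone=4 saddle=5
After 9 (craft saddle): saddle=7
After 10 (gather 6 bone): bone=6 saddle=7
After 11 (craft saddle): bone=2 saddle=9
After 12 (gather 7 sand): bone=2 saddle=9 sand=7
After 13 (craft candle): bone=2 candle=1 saddle=9 sand=5
After 14 (craft candle): bone=2 candle=2 saddle=9 sand=3

Answer: no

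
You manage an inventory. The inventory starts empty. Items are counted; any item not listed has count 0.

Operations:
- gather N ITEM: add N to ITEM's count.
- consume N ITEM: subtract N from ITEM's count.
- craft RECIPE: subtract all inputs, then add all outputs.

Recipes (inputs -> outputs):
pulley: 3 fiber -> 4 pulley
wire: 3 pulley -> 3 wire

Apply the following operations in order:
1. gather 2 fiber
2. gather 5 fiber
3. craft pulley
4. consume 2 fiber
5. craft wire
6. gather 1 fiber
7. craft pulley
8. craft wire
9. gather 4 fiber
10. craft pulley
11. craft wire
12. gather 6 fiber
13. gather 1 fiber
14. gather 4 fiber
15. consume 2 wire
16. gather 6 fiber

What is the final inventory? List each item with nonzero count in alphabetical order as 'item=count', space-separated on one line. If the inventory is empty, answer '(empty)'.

Answer: fiber=18 pulley=3 wire=7

Derivation:
After 1 (gather 2 fiber): fiber=2
After 2 (gather 5 fiber): fiber=7
After 3 (craft pulley): fiber=4 pulley=4
After 4 (consume 2 fiber): fiber=2 pulley=4
After 5 (craft wire): fiber=2 pulley=1 wire=3
After 6 (gather 1 fiber): fiber=3 pulley=1 wire=3
After 7 (craft pulley): pulley=5 wire=3
After 8 (craft wire): pulley=2 wire=6
After 9 (gather 4 fiber): fiber=4 pulley=2 wire=6
After 10 (craft pulley): fiber=1 pulley=6 wire=6
After 11 (craft wire): fiber=1 pulley=3 wire=9
After 12 (gather 6 fiber): fiber=7 pulley=3 wire=9
After 13 (gather 1 fiber): fiber=8 pulley=3 wire=9
After 14 (gather 4 fiber): fiber=12 pulley=3 wire=9
After 15 (consume 2 wire): fiber=12 pulley=3 wire=7
After 16 (gather 6 fiber): fiber=18 pulley=3 wire=7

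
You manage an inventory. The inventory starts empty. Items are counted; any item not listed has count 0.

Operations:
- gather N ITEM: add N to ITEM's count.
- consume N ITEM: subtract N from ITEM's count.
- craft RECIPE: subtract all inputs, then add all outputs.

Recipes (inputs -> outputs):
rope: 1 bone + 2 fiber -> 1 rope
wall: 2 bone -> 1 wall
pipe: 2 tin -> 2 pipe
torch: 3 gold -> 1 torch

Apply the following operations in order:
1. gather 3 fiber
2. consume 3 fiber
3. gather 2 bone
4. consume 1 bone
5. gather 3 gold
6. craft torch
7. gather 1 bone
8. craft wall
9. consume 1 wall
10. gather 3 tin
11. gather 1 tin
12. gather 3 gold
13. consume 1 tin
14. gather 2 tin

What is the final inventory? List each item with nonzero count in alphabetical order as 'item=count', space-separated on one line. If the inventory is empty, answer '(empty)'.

After 1 (gather 3 fiber): fiber=3
After 2 (consume 3 fiber): (empty)
After 3 (gather 2 bone): bone=2
After 4 (consume 1 bone): bone=1
After 5 (gather 3 gold): bone=1 gold=3
After 6 (craft torch): bone=1 torch=1
After 7 (gather 1 bone): bone=2 torch=1
After 8 (craft wall): torch=1 wall=1
After 9 (consume 1 wall): torch=1
After 10 (gather 3 tin): tin=3 torch=1
After 11 (gather 1 tin): tin=4 torch=1
After 12 (gather 3 gold): gold=3 tin=4 torch=1
After 13 (consume 1 tin): gold=3 tin=3 torch=1
After 14 (gather 2 tin): gold=3 tin=5 torch=1

Answer: gold=3 tin=5 torch=1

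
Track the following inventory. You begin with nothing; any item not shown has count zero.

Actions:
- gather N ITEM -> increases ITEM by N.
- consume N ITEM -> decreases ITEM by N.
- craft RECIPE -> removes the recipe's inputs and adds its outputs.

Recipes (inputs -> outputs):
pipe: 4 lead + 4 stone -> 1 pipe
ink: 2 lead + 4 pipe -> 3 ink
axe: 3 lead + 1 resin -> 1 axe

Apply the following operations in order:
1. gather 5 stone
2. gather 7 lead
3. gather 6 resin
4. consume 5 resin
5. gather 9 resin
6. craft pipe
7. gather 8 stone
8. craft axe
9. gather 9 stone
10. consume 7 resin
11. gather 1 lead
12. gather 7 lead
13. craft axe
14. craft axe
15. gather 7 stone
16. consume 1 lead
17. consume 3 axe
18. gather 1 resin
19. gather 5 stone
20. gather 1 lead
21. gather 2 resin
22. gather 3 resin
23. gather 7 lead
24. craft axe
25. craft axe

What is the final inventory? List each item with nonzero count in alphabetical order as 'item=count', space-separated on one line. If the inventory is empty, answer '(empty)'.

Answer: axe=2 lead=3 pipe=1 resin=4 stone=30

Derivation:
After 1 (gather 5 stone): stone=5
After 2 (gather 7 lead): lead=7 stone=5
After 3 (gather 6 resin): lead=7 resin=6 stone=5
After 4 (consume 5 resin): lead=7 resin=1 stone=5
After 5 (gather 9 resin): lead=7 resin=10 stone=5
After 6 (craft pipe): lead=3 pipe=1 resin=10 stone=1
After 7 (gather 8 stone): lead=3 pipe=1 resin=10 stone=9
After 8 (craft axe): axe=1 pipe=1 resin=9 stone=9
After 9 (gather 9 stone): axe=1 pipe=1 resin=9 stone=18
After 10 (consume 7 resin): axe=1 pipe=1 resin=2 stone=18
After 11 (gather 1 lead): axe=1 lead=1 pipe=1 resin=2 stone=18
After 12 (gather 7 lead): axe=1 lead=8 pipe=1 resin=2 stone=18
After 13 (craft axe): axe=2 lead=5 pipe=1 resin=1 stone=18
After 14 (craft axe): axe=3 lead=2 pipe=1 stone=18
After 15 (gather 7 stone): axe=3 lead=2 pipe=1 stone=25
After 16 (consume 1 lead): axe=3 lead=1 pipe=1 stone=25
After 17 (consume 3 axe): lead=1 pipe=1 stone=25
After 18 (gather 1 resin): lead=1 pipe=1 resin=1 stone=25
After 19 (gather 5 stone): lead=1 pipe=1 resin=1 stone=30
After 20 (gather 1 lead): lead=2 pipe=1 resin=1 stone=30
After 21 (gather 2 resin): lead=2 pipe=1 resin=3 stone=30
After 22 (gather 3 resin): lead=2 pipe=1 resin=6 stone=30
After 23 (gather 7 lead): lead=9 pipe=1 resin=6 stone=30
After 24 (craft axe): axe=1 lead=6 pipe=1 resin=5 stone=30
After 25 (craft axe): axe=2 lead=3 pipe=1 resin=4 stone=30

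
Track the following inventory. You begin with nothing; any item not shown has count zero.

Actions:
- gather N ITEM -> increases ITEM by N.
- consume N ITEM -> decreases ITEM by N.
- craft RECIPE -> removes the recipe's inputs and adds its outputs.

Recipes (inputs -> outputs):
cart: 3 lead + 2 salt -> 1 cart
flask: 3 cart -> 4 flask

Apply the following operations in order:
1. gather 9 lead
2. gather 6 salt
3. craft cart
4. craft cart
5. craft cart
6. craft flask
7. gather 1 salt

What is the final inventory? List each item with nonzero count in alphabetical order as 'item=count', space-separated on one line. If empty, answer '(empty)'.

Answer: flask=4 salt=1

Derivation:
After 1 (gather 9 lead): lead=9
After 2 (gather 6 salt): lead=9 salt=6
After 3 (craft cart): cart=1 lead=6 salt=4
After 4 (craft cart): cart=2 lead=3 salt=2
After 5 (craft cart): cart=3
After 6 (craft flask): flask=4
After 7 (gather 1 salt): flask=4 salt=1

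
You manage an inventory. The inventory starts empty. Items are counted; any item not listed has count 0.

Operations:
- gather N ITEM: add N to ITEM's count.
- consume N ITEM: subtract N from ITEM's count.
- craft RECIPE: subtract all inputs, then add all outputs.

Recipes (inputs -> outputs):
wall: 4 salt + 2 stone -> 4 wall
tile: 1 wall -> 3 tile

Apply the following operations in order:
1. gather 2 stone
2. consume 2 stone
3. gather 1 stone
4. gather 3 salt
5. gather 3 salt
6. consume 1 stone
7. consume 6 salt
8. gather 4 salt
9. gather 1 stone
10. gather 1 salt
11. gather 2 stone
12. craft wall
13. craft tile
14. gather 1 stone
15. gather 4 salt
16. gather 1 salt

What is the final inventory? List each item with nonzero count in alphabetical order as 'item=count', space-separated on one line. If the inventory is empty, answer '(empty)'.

After 1 (gather 2 stone): stone=2
After 2 (consume 2 stone): (empty)
After 3 (gather 1 stone): stone=1
After 4 (gather 3 salt): salt=3 stone=1
After 5 (gather 3 salt): salt=6 stone=1
After 6 (consume 1 stone): salt=6
After 7 (consume 6 salt): (empty)
After 8 (gather 4 salt): salt=4
After 9 (gather 1 stone): salt=4 stone=1
After 10 (gather 1 salt): salt=5 stone=1
After 11 (gather 2 stone): salt=5 stone=3
After 12 (craft wall): salt=1 stone=1 wall=4
After 13 (craft tile): salt=1 stone=1 tile=3 wall=3
After 14 (gather 1 stone): salt=1 stone=2 tile=3 wall=3
After 15 (gather 4 salt): salt=5 stone=2 tile=3 wall=3
After 16 (gather 1 salt): salt=6 stone=2 tile=3 wall=3

Answer: salt=6 stone=2 tile=3 wall=3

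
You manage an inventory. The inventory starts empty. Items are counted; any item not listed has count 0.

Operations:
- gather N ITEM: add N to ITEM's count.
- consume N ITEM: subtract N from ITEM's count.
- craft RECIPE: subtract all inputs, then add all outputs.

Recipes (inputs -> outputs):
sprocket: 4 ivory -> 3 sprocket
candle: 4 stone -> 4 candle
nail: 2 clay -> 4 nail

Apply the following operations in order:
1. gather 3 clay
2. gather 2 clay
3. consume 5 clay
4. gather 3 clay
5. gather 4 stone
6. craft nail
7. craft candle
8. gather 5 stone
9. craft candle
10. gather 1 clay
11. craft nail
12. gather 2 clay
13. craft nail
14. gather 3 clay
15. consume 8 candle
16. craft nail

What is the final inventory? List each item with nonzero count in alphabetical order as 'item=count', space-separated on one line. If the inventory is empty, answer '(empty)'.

After 1 (gather 3 clay): clay=3
After 2 (gather 2 clay): clay=5
After 3 (consume 5 clay): (empty)
After 4 (gather 3 clay): clay=3
After 5 (gather 4 stone): clay=3 stone=4
After 6 (craft nail): clay=1 nail=4 stone=4
After 7 (craft candle): candle=4 clay=1 nail=4
After 8 (gather 5 stone): candle=4 clay=1 nail=4 stone=5
After 9 (craft candle): candle=8 clay=1 nail=4 stone=1
After 10 (gather 1 clay): candle=8 clay=2 nail=4 stone=1
After 11 (craft nail): candle=8 nail=8 stone=1
After 12 (gather 2 clay): candle=8 clay=2 nail=8 stone=1
After 13 (craft nail): candle=8 nail=12 stone=1
After 14 (gather 3 clay): candle=8 clay=3 nail=12 stone=1
After 15 (consume 8 candle): clay=3 nail=12 stone=1
After 16 (craft nail): clay=1 nail=16 stone=1

Answer: clay=1 nail=16 stone=1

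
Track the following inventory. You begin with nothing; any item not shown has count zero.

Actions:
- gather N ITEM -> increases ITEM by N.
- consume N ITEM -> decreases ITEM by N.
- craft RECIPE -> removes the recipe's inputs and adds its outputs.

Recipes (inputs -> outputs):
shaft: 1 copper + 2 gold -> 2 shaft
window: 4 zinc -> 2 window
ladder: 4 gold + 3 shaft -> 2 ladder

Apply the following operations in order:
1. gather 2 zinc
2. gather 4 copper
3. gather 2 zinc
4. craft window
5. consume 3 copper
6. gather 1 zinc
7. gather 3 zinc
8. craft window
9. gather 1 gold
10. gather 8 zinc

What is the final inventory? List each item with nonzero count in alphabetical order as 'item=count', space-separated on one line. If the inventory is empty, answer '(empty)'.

Answer: copper=1 gold=1 window=4 zinc=8

Derivation:
After 1 (gather 2 zinc): zinc=2
After 2 (gather 4 copper): copper=4 zinc=2
After 3 (gather 2 zinc): copper=4 zinc=4
After 4 (craft window): copper=4 window=2
After 5 (consume 3 copper): copper=1 window=2
After 6 (gather 1 zinc): copper=1 window=2 zinc=1
After 7 (gather 3 zinc): copper=1 window=2 zinc=4
After 8 (craft window): copper=1 window=4
After 9 (gather 1 gold): copper=1 gold=1 window=4
After 10 (gather 8 zinc): copper=1 gold=1 window=4 zinc=8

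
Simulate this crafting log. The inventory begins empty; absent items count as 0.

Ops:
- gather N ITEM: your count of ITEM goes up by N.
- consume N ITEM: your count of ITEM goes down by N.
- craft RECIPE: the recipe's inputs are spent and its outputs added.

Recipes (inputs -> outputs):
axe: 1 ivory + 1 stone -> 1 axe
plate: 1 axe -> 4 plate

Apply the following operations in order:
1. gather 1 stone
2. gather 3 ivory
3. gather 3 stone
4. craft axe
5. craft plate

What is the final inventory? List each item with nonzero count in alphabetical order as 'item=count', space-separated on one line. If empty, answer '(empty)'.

After 1 (gather 1 stone): stone=1
After 2 (gather 3 ivory): ivory=3 stone=1
After 3 (gather 3 stone): ivory=3 stone=4
After 4 (craft axe): axe=1 ivory=2 stone=3
After 5 (craft plate): ivory=2 plate=4 stone=3

Answer: ivory=2 plate=4 stone=3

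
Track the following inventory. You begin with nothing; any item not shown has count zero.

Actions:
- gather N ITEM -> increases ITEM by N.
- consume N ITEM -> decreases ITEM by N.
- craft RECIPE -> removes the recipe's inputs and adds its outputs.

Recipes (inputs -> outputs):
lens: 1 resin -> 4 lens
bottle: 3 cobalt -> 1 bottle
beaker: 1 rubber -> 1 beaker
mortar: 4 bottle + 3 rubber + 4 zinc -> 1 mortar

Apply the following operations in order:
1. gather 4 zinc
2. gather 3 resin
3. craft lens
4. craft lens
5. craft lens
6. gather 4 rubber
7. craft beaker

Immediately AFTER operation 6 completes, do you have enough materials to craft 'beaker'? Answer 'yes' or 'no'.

After 1 (gather 4 zinc): zinc=4
After 2 (gather 3 resin): resin=3 zinc=4
After 3 (craft lens): lens=4 resin=2 zinc=4
After 4 (craft lens): lens=8 resin=1 zinc=4
After 5 (craft lens): lens=12 zinc=4
After 6 (gather 4 rubber): lens=12 rubber=4 zinc=4

Answer: yes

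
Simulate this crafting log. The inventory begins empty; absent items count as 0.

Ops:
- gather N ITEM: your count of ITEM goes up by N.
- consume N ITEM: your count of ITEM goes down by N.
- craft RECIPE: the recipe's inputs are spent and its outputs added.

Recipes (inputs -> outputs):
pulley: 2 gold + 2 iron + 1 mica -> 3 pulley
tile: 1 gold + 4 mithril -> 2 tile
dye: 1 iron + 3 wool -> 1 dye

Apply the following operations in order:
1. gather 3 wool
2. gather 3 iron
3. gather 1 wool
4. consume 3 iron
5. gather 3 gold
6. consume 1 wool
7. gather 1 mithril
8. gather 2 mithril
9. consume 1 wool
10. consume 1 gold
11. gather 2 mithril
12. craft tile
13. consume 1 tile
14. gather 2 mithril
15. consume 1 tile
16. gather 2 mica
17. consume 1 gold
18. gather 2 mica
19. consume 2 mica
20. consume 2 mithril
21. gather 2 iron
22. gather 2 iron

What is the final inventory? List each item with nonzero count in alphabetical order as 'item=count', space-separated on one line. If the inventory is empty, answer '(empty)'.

After 1 (gather 3 wool): wool=3
After 2 (gather 3 iron): iron=3 wool=3
After 3 (gather 1 wool): iron=3 wool=4
After 4 (consume 3 iron): wool=4
After 5 (gather 3 gold): gold=3 wool=4
After 6 (consume 1 wool): gold=3 wool=3
After 7 (gather 1 mithril): gold=3 mithril=1 wool=3
After 8 (gather 2 mithril): gold=3 mithril=3 wool=3
After 9 (consume 1 wool): gold=3 mithril=3 wool=2
After 10 (consume 1 gold): gold=2 mithril=3 wool=2
After 11 (gather 2 mithril): gold=2 mithril=5 wool=2
After 12 (craft tile): gold=1 mithril=1 tile=2 wool=2
After 13 (consume 1 tile): gold=1 mithril=1 tile=1 wool=2
After 14 (gather 2 mithril): gold=1 mithril=3 tile=1 wool=2
After 15 (consume 1 tile): gold=1 mithril=3 wool=2
After 16 (gather 2 mica): gold=1 mica=2 mithril=3 wool=2
After 17 (consume 1 gold): mica=2 mithril=3 wool=2
After 18 (gather 2 mica): mica=4 mithril=3 wool=2
After 19 (consume 2 mica): mica=2 mithril=3 wool=2
After 20 (consume 2 mithril): mica=2 mithril=1 wool=2
After 21 (gather 2 iron): iron=2 mica=2 mithril=1 wool=2
After 22 (gather 2 iron): iron=4 mica=2 mithril=1 wool=2

Answer: iron=4 mica=2 mithril=1 wool=2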